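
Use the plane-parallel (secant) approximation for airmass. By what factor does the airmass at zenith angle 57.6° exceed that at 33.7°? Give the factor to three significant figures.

1.55

X(57.6°)/X(33.7°) = sec 57.6° / sec 33.7° = cos 33.7° / cos 57.6° = 0.8320/0.5358 = 1.5527.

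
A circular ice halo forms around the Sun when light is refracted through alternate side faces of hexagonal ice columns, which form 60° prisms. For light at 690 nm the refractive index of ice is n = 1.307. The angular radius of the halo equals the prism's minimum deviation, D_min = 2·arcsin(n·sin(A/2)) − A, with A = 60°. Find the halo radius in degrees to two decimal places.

21.61°

n·sin(A/2) = 1.307 × sin 30° = 1.307 × 0.5000 = 0.6535.
D_min = 2·arcsin(0.6535) − 60° = 2 × 40.806° − 60° = 21.612°.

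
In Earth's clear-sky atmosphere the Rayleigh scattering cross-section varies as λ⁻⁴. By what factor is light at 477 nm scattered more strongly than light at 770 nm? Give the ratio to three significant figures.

Rayleigh scattering ∝ λ⁻⁴, so the ratio of coefficients is the inverse fourth power of the wavelength ratio.
σ(477)/σ(770) = (770/477)⁴ = (1.6143)⁴ = 6.79.

6.79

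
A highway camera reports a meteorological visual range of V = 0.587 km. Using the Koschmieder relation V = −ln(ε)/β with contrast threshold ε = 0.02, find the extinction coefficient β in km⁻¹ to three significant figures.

β = −ln(0.02) / V = 3.912 / 0.587 = 6.6644 km⁻¹.

6.66 km⁻¹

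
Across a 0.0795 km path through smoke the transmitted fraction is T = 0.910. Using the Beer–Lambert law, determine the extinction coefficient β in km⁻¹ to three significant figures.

Beer–Lambert: T = exp(−βL) ⇒ β = −ln(T)/L = −ln(0.910)/0.0795 = 0.0943/0.0795 = 1.186 km⁻¹.

1.19 km⁻¹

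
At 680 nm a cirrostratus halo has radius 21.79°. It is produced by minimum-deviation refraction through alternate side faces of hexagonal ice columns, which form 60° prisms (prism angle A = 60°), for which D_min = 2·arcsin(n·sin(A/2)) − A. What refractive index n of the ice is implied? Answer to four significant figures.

1.309

Rearranging: n = sin((D_min + A)/2) / sin(A/2).
(D_min + A)/2 = (21.79° + 60°)/2 = 40.895°.
n = sin 40.895° / sin 30° = 0.6547 / 0.5000 = 1.3093.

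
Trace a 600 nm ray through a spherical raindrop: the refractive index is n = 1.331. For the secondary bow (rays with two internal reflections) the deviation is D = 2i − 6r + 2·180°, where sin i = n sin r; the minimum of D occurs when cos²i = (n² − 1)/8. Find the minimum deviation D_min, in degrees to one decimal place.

cos²i = (1.77156 − 1)/8 = 0.09645; i = arccos(0.31056) = 71.907°.
sin r = sin 71.907°/1.331 = 0.71417; r = 45.575°.
D_min = 2·71.907° − 6·45.575° + 360° = 230.365°.

230.4°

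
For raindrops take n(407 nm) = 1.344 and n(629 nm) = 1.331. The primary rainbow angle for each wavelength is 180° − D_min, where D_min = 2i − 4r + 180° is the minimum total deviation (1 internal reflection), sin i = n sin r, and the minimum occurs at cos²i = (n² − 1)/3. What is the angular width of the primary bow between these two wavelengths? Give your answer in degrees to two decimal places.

At 407 nm (n = 1.344): cos²i = 0.26878 → i = 58.772°, r = 39.512°, D_min = 139.495°, rainbow angle = 40.505°.
At 629 nm (n = 1.331): cos²i = 0.25719 → i = 59.527°, r = 40.356°, D_min = 137.630°, rainbow angle = 42.370°.
Angular width = |40.505° − 42.370°| = 1.865°.

1.86°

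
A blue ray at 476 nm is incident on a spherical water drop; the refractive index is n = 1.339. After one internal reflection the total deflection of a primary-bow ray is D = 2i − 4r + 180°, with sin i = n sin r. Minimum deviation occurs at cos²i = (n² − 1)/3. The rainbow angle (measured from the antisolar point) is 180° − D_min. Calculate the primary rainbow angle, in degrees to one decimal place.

cos²i = (1.79292 − 1)/3 = 0.26431; i = arccos(0.51411) = 59.062°.
sin r = sin 59.062°/1.339 = 0.64057; r = 39.834°.
D_min = 2·59.062° − 4·39.834° + 180° = 138.786°.
Rainbow angle = 180° − D_min = 41.214°.

41.2°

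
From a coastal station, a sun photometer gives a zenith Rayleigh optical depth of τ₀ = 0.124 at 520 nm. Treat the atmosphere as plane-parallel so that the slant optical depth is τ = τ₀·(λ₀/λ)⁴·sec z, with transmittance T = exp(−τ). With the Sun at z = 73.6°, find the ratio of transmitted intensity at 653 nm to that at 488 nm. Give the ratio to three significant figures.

1.48

Airmass: sec 73.6° = 3.5418.
τ(653 nm) = 0.124 × (520/653)⁴ × 3.5418 = 0.124 × 0.4021 × 3.5418 = 0.1766.
τ(488 nm) = 0.124 × (520/488)⁴ × 3.5418 = 0.124 × 1.2892 × 3.5418 = 0.5662.
T(653)/T(488) = exp(τ_B − τ_A) = exp(0.3896) = 1.4764.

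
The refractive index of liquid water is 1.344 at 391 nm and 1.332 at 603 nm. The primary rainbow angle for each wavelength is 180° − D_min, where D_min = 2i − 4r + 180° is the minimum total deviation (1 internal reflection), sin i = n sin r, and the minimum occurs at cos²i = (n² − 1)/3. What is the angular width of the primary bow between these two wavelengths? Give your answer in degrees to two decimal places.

1.72°

At 391 nm (n = 1.344): cos²i = 0.26878 → i = 58.772°, r = 39.512°, D_min = 139.495°, rainbow angle = 40.505°.
At 603 nm (n = 1.332): cos²i = 0.25807 → i = 59.469°, r = 40.290°, D_min = 137.776°, rainbow angle = 42.224°.
Angular width = |40.505° − 42.224°| = 1.719°.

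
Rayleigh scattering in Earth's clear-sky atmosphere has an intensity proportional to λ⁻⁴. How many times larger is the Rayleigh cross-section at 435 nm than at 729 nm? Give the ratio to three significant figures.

7.89

Rayleigh scattering ∝ λ⁻⁴, so the ratio of coefficients is the inverse fourth power of the wavelength ratio.
σ(435)/σ(729) = (729/435)⁴ = (1.6759)⁴ = 7.888.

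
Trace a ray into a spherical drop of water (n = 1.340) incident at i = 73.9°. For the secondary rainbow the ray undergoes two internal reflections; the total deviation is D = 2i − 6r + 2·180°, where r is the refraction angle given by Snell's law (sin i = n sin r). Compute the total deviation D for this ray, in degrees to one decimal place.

sin r = sin 73.9° / 1.340 = 0.9608/1.340 = 0.7170; r = 45.81°.
D = 2·73.9° − 6·45.81° + 2·180° = 147.80° − 274.84° + 360° = 232.96°.

233.0°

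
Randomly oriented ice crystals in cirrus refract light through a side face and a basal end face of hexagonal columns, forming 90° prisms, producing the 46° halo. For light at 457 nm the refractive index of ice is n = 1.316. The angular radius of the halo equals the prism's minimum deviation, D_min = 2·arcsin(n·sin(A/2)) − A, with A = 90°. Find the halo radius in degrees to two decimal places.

n·sin(A/2) = 1.316 × sin 45° = 1.316 × 0.7071 = 0.9306.
D_min = 2·arcsin(0.9306) − 90° = 2 × 68.521° − 90° = 47.042°.

47.04°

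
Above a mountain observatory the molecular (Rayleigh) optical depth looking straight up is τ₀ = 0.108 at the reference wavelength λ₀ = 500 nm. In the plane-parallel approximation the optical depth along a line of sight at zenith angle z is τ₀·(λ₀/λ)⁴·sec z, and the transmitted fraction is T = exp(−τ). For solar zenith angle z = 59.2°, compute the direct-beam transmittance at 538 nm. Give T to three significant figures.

0.854

sec 59.2° = 1.9530.
τ = 0.108 × (500/538)⁴ × 1.9530 = 0.108 × 0.7460 × 1.9530 = 0.1574.
T = exp(−0.1574) = 0.8544.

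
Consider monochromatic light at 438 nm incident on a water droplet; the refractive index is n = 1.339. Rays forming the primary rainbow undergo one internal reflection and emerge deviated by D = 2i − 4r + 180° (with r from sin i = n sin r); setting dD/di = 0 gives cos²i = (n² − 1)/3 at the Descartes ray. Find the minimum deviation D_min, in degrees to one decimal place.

cos²i = (1.79292 − 1)/3 = 0.26431; i = arccos(0.51411) = 59.062°.
sin r = sin 59.062°/1.339 = 0.64057; r = 39.834°.
D_min = 2·59.062° − 4·39.834° + 180° = 138.786°.

138.8°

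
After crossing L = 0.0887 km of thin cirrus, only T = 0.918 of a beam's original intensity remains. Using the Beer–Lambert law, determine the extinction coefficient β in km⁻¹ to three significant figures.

0.965 km⁻¹

Beer–Lambert: T = exp(−βL) ⇒ β = −ln(T)/L = −ln(0.918)/0.0887 = 0.0856/0.0887 = 0.9646 km⁻¹.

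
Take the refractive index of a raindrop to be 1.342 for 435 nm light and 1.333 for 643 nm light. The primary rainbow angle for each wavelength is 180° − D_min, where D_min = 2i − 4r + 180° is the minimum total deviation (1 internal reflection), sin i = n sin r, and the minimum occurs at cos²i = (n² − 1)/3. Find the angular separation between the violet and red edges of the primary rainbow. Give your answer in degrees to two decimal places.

At 435 nm (n = 1.342): cos²i = 0.26699 → i = 58.888°, r = 39.641°, D_min = 139.213°, rainbow angle = 40.787°.
At 643 nm (n = 1.333): cos²i = 0.25896 → i = 59.410°, r = 40.225°, D_min = 137.922°, rainbow angle = 42.078°.
Angular width = |40.787° − 42.078°| = 1.291°.

1.29°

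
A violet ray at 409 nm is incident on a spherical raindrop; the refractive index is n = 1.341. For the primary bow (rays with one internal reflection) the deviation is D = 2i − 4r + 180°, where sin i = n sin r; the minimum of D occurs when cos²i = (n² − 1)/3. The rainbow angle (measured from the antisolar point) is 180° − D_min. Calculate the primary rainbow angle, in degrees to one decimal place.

40.9°

cos²i = (1.79828 − 1)/3 = 0.26609; i = arccos(0.51584) = 58.946°.
sin r = sin 58.946°/1.341 = 0.63884; r = 39.705°.
D_min = 2·58.946° − 4·39.705° + 180° = 139.071°.
Rainbow angle = 180° − D_min = 40.929°.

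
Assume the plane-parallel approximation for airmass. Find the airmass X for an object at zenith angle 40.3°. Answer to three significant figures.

X = sec z = 1/cos 40.3° = 1/0.7627 = 1.3112.

1.31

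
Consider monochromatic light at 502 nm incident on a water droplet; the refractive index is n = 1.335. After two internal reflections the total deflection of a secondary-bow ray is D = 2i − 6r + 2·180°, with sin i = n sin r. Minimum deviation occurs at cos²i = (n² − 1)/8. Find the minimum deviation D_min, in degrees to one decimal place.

231.4°

cos²i = (1.78222 − 1)/8 = 0.09778; i = arccos(0.31269) = 71.778°.
sin r = sin 71.778°/1.335 = 0.71150; r = 45.357°.
D_min = 2·71.778° − 6·45.357° + 360° = 231.414°.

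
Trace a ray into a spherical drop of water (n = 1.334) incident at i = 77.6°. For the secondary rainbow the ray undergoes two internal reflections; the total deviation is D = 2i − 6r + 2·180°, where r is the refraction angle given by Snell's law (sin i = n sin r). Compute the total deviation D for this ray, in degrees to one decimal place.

232.8°

sin r = sin 77.6° / 1.334 = 0.9767/1.334 = 0.7321; r = 47.07°.
D = 2·77.6° − 6·47.07° + 2·180° = 155.20° − 282.40° + 360° = 232.80°.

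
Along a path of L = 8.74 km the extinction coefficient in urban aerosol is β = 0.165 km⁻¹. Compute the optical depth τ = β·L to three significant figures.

τ = β·L = 0.165 × 8.74 = 1.4421.

1.44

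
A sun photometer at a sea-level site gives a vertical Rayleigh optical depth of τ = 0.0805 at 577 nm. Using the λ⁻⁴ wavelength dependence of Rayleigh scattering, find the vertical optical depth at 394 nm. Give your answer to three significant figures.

τ(394 nm) = τ(577 nm) × (577/394)⁴ = 0.0805 × (1.4645)⁴ = 0.0805 × 4.5996 = 0.3703.

0.370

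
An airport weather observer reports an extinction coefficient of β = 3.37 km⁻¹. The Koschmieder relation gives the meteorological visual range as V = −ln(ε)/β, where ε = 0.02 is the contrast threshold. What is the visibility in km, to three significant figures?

V = −ln(0.02) / 3.37 = 3.912 / 3.37 = 1.1608 km.

1.16 km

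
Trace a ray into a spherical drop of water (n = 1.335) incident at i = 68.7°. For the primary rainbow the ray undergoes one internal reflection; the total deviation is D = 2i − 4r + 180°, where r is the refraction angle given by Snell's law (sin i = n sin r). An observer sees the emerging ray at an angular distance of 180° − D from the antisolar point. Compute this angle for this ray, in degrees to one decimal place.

39.6°

sin r = sin 68.7° / 1.335 = 0.9317/1.335 = 0.6979; r = 44.26°.
D = 2·68.7° − 4·44.26° + 180° = 137.40° − 177.03° + 180° = 140.37°.
Angle from antisolar point = 180° − D = 39.63°.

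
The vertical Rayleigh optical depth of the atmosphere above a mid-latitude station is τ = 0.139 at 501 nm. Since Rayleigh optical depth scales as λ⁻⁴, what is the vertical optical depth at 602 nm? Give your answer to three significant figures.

τ(602 nm) = τ(501 nm) × (501/602)⁴ = 0.139 × (0.8322)⁴ = 0.139 × 0.4797 = 0.0667.

0.0667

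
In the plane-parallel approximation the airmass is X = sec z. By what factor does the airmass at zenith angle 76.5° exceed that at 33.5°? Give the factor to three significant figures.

X(76.5°)/X(33.5°) = sec 76.5° / sec 33.5° = cos 33.5° / cos 76.5° = 0.8339/0.2334 = 3.5721.

3.57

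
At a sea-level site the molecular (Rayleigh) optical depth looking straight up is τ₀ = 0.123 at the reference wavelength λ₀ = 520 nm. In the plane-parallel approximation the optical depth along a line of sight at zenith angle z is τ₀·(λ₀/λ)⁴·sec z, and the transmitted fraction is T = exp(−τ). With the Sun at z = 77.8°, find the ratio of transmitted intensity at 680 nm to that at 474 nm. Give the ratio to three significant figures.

1.90

Airmass: sec 77.8° = 4.7321.
τ(680 nm) = 0.123 × (520/680)⁴ × 4.7321 = 0.123 × 0.3420 × 4.7321 = 0.1990.
τ(474 nm) = 0.123 × (520/474)⁴ × 4.7321 = 0.123 × 1.4484 × 4.7321 = 0.8431.
T(680)/T(474) = exp(τ_B − τ_A) = exp(0.6440) = 1.9041.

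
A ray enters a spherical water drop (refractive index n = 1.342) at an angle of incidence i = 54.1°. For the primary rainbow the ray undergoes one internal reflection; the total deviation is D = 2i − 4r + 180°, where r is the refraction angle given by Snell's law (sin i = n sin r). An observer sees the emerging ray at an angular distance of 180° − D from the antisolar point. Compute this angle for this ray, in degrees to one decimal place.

sin r = sin 54.1° / 1.342 = 0.8100/1.342 = 0.6036; r = 37.13°.
D = 2·54.1° − 4·37.13° + 180° = 108.20° − 148.51° + 180° = 139.69°.
Angle from antisolar point = 180° − D = 40.31°.

40.3°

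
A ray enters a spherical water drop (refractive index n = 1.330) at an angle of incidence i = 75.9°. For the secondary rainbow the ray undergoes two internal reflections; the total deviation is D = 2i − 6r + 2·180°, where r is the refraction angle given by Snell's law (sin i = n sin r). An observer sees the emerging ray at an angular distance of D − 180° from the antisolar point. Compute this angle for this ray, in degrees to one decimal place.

sin r = sin 75.9° / 1.330 = 0.9699/1.330 = 0.7292; r = 46.82°.
D = 2·75.9° − 6·46.82° + 2·180° = 151.80° − 280.93° + 360° = 230.87°.
Angle from antisolar point = D − 180° = 50.87°.

50.9°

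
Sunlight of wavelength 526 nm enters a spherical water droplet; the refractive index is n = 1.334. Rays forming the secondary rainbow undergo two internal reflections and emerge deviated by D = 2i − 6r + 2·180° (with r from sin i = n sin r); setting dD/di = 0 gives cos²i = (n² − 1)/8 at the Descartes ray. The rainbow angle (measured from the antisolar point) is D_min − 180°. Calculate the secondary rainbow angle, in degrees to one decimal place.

51.2°

cos²i = (1.77956 − 1)/8 = 0.09744; i = arccos(0.31216) = 71.810°.
sin r = sin 71.810°/1.334 = 0.71217; r = 45.411°.
D_min = 2·71.810° − 6·45.411° + 360° = 231.153°.
Rainbow angle = D_min − 180° = 51.153°.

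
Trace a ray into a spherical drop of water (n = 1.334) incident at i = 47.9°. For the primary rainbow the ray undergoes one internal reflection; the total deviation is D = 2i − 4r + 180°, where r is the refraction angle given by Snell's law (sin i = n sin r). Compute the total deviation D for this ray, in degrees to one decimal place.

140.6°

sin r = sin 47.9° / 1.334 = 0.7420/1.334 = 0.5562; r = 33.79°.
D = 2·47.9° − 4·33.79° + 180° = 95.80° − 135.17° + 180° = 140.63°.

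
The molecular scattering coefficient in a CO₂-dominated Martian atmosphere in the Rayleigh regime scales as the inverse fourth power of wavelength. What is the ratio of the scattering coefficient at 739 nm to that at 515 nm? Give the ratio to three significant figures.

Rayleigh scattering ∝ λ⁻⁴, so the ratio of coefficients is the inverse fourth power of the wavelength ratio.
σ(739)/σ(515) = (515/739)⁴ = (0.6969)⁴ = 0.2359.

0.236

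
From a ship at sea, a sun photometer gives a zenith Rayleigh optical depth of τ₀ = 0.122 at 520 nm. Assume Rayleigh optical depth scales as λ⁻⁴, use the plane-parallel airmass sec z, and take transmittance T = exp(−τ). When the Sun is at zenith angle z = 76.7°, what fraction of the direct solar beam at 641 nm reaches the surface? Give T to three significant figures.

sec 76.7° = 4.3469.
τ = 0.122 × (520/641)⁴ × 4.3469 = 0.122 × 0.4331 × 4.3469 = 0.2297.
T = exp(−0.2297) = 0.7948.

0.795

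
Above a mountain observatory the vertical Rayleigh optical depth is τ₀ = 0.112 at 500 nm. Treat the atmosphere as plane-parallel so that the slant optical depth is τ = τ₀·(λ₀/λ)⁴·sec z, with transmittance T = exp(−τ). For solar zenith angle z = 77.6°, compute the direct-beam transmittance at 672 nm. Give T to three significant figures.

sec 77.6° = 4.6569.
τ = 0.112 × (500/672)⁴ × 4.6569 = 0.112 × 0.3065 × 4.6569 = 0.1599.
T = exp(−0.1599) = 0.8523.

0.852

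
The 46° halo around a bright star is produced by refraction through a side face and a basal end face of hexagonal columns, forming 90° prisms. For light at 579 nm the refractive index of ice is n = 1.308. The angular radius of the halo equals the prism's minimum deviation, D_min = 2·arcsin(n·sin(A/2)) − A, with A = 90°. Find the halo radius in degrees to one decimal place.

n·sin(A/2) = 1.308 × sin 45° = 1.308 × 0.7071 = 0.9249.
D_min = 2·arcsin(0.9249) − 90° = 2 × 67.653° − 90° = 45.305°.

45.3°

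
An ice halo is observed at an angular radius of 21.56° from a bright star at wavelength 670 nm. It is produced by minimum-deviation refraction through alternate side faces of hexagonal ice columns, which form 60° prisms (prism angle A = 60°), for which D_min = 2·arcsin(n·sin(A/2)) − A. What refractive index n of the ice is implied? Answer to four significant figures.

1.306

Rearranging: n = sin((D_min + A)/2) / sin(A/2).
(D_min + A)/2 = (21.56° + 60°)/2 = 40.780°.
n = sin 40.780° / sin 30° = 0.6532 / 0.5000 = 1.3063.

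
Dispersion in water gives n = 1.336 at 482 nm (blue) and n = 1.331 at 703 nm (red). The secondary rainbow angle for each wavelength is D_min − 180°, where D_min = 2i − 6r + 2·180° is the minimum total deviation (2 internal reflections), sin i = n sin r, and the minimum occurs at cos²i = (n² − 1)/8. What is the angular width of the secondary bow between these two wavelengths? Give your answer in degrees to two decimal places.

At 482 nm (n = 1.336): cos²i = 0.09811 → i = 71.746°, r = 45.303°, D_min = 231.674°, rainbow angle = 51.674°.
At 703 nm (n = 1.331): cos²i = 0.09645 → i = 71.907°, r = 45.575°, D_min = 230.365°, rainbow angle = 50.365°.
Angular width = |51.674° − 50.365°| = 1.309°.

1.31°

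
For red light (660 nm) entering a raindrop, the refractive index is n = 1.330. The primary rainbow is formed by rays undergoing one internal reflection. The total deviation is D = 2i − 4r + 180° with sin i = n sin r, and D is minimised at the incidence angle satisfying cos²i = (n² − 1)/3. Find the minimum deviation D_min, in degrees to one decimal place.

137.5°

cos²i = (1.76890 − 1)/3 = 0.25630; i = arccos(0.50626) = 59.585°.
sin r = sin 59.585°/1.330 = 0.64841; r = 40.422°.
D_min = 2·59.585° − 4·40.422° + 180° = 137.484°.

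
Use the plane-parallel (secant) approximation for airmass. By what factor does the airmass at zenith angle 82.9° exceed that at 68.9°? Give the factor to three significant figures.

2.91

X(82.9°)/X(68.9°) = sec 82.9° / sec 68.9° = cos 68.9° / cos 82.9° = 0.3600/0.1236 = 2.9126.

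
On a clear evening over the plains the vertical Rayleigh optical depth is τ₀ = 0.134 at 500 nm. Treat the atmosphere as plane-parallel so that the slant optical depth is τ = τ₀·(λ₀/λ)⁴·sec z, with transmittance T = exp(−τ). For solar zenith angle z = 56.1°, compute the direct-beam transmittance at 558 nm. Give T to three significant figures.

sec 56.1° = 1.7929.
τ = 0.134 × (500/558)⁴ × 1.7929 = 0.134 × 0.6447 × 1.7929 = 0.1549.
T = exp(−0.1549) = 0.8565.

0.857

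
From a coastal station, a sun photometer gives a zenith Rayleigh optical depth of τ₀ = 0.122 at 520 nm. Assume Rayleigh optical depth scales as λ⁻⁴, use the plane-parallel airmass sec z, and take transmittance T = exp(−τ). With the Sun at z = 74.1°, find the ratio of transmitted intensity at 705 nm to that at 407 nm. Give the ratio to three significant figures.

Airmass: sec 74.1° = 3.6502.
τ(705 nm) = 0.122 × (520/705)⁴ × 3.6502 = 0.122 × 0.2960 × 3.6502 = 0.1318.
τ(407 nm) = 0.122 × (520/407)⁴ × 3.6502 = 0.122 × 2.6646 × 3.6502 = 1.1866.
T(705)/T(407) = exp(τ_B − τ_A) = exp(1.0548) = 2.8714.

2.87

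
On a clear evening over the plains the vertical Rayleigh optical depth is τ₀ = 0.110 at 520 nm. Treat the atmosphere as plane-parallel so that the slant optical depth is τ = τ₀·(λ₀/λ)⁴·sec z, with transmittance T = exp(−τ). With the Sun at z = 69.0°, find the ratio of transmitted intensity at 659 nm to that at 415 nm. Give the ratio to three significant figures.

Airmass: sec 69.0° = 2.7904.
τ(659 nm) = 0.110 × (520/659)⁴ × 2.7904 = 0.110 × 0.3877 × 2.7904 = 0.1190.
τ(415 nm) = 0.110 × (520/415)⁴ × 2.7904 = 0.110 × 2.4650 × 2.7904 = 0.7566.
T(659)/T(415) = exp(τ_B − τ_A) = exp(0.6376) = 1.8920.

1.89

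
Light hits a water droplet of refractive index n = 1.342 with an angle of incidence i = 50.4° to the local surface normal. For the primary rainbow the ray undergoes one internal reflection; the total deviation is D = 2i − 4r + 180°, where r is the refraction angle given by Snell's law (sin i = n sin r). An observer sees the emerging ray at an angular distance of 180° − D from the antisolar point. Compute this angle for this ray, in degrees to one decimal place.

39.4°

sin r = sin 50.4° / 1.342 = 0.7705/1.342 = 0.5742; r = 35.04°.
D = 2·50.4° − 4·35.04° + 180° = 100.80° − 140.16° + 180° = 140.64°.
Angle from antisolar point = 180° − D = 39.36°.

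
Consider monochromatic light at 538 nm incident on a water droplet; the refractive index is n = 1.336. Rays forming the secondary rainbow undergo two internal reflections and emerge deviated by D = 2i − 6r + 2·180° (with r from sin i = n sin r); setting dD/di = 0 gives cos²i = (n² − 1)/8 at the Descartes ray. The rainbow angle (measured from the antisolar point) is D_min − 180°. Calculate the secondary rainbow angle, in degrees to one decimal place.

cos²i = (1.78490 − 1)/8 = 0.09811; i = arccos(0.31323) = 71.746°.
sin r = sin 71.746°/1.336 = 0.71084; r = 45.303°.
D_min = 2·71.746° − 6·45.303° + 360° = 231.674°.
Rainbow angle = D_min − 180° = 51.674°.

51.7°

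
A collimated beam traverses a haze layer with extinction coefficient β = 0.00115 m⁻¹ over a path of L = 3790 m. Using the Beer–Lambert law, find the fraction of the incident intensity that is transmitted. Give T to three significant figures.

τ = β·L = 0.00115 × 3790 = 4.3585.
T = exp(−4.3585) = 0.0128.

0.0128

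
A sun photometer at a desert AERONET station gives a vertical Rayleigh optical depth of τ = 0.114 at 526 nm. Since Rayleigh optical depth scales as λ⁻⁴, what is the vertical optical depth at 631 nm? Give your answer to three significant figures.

τ(631 nm) = τ(526 nm) × (526/631)⁴ = 0.114 × (0.8336)⁴ = 0.114 × 0.4829 = 0.0550.

0.0550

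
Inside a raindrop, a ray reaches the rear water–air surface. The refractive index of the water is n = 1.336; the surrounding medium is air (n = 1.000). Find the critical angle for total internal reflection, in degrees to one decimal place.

sin θ_c = n_air / n = 1.000 / 1.336 = 0.7485.
θ_c = arcsin(0.7485) = 48.46°.

48.5°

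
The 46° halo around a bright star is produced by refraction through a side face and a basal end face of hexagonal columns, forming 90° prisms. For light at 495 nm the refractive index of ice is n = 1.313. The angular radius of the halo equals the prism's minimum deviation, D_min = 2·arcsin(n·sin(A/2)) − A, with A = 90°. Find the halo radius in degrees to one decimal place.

46.4°

n·sin(A/2) = 1.313 × sin 45° = 1.313 × 0.7071 = 0.9284.
D_min = 2·arcsin(0.9284) − 90° = 2 × 68.192° − 90° = 46.383°.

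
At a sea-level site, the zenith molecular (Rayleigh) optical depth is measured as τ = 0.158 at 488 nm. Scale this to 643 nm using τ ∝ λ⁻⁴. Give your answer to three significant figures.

τ(643 nm) = τ(488 nm) × (488/643)⁴ = 0.158 × (0.7589)⁴ = 0.158 × 0.3318 = 0.0524.

0.0524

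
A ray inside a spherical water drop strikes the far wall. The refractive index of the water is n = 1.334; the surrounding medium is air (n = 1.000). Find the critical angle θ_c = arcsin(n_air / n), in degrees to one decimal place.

48.6°

sin θ_c = n_air / n = 1.000 / 1.334 = 0.7496.
θ_c = arcsin(0.7496) = 48.56°.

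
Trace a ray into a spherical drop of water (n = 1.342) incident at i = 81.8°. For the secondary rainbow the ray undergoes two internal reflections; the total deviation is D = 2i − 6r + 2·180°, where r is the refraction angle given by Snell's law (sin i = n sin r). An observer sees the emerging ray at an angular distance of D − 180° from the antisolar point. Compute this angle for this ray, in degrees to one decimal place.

58.5°

sin r = sin 81.8° / 1.342 = 0.9898/1.342 = 0.7375; r = 47.52°.
D = 2·81.8° − 6·47.52° + 2·180° = 163.60° − 285.13° + 360° = 238.47°.
Angle from antisolar point = D − 180° = 58.47°.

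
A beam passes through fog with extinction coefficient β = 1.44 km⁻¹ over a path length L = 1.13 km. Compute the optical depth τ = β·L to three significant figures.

1.63

τ = β·L = 1.44 × 1.13 = 1.6272.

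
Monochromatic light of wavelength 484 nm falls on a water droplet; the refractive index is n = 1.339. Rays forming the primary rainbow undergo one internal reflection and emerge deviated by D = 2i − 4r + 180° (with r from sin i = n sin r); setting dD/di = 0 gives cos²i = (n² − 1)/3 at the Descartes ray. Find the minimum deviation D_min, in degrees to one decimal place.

cos²i = (1.79292 − 1)/3 = 0.26431; i = arccos(0.51411) = 59.062°.
sin r = sin 59.062°/1.339 = 0.64057; r = 39.834°.
D_min = 2·59.062° − 4·39.834° + 180° = 138.786°.

138.8°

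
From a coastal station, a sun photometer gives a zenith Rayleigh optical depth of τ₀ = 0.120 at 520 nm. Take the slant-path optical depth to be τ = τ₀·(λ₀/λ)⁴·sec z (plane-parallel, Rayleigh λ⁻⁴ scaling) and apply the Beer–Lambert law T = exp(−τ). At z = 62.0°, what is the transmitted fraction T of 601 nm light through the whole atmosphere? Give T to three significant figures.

sec 62.0° = 2.1301.
τ = 0.120 × (520/601)⁴ × 2.1301 = 0.120 × 0.5604 × 2.1301 = 0.1432.
T = exp(−0.1432) = 0.8665.

0.867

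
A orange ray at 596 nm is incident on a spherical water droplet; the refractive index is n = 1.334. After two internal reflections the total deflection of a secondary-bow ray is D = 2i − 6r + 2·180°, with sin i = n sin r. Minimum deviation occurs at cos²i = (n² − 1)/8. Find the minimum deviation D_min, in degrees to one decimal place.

cos²i = (1.77956 − 1)/8 = 0.09744; i = arccos(0.31216) = 71.810°.
sin r = sin 71.810°/1.334 = 0.71217; r = 45.411°.
D_min = 2·71.810° − 6·45.411° + 360° = 231.153°.

231.2°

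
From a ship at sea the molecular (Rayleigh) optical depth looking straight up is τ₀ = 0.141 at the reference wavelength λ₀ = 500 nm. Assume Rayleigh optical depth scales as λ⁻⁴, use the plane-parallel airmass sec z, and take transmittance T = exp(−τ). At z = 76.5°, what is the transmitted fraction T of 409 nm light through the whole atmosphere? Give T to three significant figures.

0.259

sec 76.5° = 4.2837.
τ = 0.141 × (500/409)⁴ × 4.2837 = 0.141 × 2.2335 × 4.2837 = 1.3490.
T = exp(−1.3490) = 0.2595.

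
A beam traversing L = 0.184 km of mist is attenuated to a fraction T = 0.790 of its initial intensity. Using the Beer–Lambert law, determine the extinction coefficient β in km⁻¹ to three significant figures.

1.28 km⁻¹

Beer–Lambert: T = exp(−βL) ⇒ β = −ln(T)/L = −ln(0.790)/0.184 = 0.2357/0.184 = 1.281 km⁻¹.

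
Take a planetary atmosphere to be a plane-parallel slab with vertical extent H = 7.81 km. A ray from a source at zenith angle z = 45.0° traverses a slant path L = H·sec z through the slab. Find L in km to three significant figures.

11.0 km

sec z = 1/cos 45.0° = 1.4142.
L = 7.81 × 1.4142 = 11.045 km.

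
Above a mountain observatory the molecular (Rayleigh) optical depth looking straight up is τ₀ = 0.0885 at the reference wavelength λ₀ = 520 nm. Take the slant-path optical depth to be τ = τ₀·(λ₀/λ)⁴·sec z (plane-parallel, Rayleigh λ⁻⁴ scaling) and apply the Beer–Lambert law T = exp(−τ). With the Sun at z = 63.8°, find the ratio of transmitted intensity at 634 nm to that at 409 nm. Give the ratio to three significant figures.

1.54

Airmass: sec 63.8° = 2.2650.
τ(634 nm) = 0.0885 × (520/634)⁴ × 2.2650 = 0.0885 × 0.4525 × 2.2650 = 0.0907.
τ(409 nm) = 0.0885 × (520/409)⁴ × 2.2650 = 0.0885 × 2.6129 × 2.2650 = 0.5238.
T(634)/T(409) = exp(τ_B − τ_A) = exp(0.4330) = 1.5419.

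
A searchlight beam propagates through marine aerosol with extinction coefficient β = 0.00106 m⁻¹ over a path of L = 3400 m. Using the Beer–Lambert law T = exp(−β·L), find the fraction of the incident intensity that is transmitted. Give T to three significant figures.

τ = β·L = 0.00106 × 3400 = 3.6040.
T = exp(−3.6040) = 0.0272.

0.0272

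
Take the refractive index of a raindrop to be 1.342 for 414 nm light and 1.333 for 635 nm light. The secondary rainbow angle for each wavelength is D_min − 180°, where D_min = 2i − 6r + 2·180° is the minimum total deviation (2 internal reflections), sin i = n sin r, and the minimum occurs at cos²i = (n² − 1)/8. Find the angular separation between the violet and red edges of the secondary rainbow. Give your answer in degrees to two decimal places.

2.33°

At 414 nm (n = 1.342): cos²i = 0.10012 → i = 71.554°, r = 44.981°, D_min = 233.222°, rainbow angle = 53.222°.
At 635 nm (n = 1.333): cos²i = 0.09711 → i = 71.843°, r = 45.466°, D_min = 230.891°, rainbow angle = 50.891°.
Angular width = |53.222° − 50.891°| = 2.331°.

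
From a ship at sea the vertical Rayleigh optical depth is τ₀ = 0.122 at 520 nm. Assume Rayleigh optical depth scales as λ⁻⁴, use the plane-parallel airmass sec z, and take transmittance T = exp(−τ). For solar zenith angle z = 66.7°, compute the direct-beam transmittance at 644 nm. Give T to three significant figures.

0.877

sec 66.7° = 2.5282.
τ = 0.122 × (520/644)⁴ × 2.5282 = 0.122 × 0.4251 × 2.5282 = 0.1311.
T = exp(−0.1311) = 0.8771.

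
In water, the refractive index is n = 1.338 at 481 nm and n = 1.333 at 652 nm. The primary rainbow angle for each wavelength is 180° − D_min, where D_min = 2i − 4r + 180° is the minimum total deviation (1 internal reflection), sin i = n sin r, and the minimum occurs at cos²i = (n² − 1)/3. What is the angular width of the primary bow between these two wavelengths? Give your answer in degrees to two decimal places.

0.72°

At 481 nm (n = 1.338): cos²i = 0.26341 → i = 59.120°, r = 39.899°, D_min = 138.643°, rainbow angle = 41.357°.
At 652 nm (n = 1.333): cos²i = 0.25896 → i = 59.410°, r = 40.225°, D_min = 137.922°, rainbow angle = 42.078°.
Angular width = |41.357° − 42.078°| = 0.722°.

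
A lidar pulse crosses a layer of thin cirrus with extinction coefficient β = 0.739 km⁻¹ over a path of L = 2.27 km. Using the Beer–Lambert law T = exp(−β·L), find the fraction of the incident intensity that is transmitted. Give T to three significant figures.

τ = β·L = 0.739 × 2.27 = 1.6775.
T = exp(−1.6775) = 0.1868.

0.187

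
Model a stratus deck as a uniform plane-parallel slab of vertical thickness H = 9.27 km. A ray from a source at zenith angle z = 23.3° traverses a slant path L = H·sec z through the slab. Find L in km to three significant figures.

sec z = 1/cos 23.3° = 1.0888.
L = 9.27 × 1.0888 = 10.093 km.

10.1 km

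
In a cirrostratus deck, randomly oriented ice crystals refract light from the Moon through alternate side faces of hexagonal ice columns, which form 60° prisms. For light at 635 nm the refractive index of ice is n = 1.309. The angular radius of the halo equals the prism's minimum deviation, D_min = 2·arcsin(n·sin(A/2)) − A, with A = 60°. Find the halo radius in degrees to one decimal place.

21.8°

n·sin(A/2) = 1.309 × sin 30° = 1.309 × 0.5000 = 0.6545.
D_min = 2·arcsin(0.6545) − 60° = 2 × 40.882° − 60° = 21.763°.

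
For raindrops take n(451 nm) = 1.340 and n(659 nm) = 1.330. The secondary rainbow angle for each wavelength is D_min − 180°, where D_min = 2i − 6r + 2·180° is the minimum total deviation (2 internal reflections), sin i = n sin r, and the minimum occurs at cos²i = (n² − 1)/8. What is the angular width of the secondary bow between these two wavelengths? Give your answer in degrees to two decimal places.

At 451 nm (n = 1.340): cos²i = 0.09945 → i = 71.618°, r = 45.088°, D_min = 232.709°, rainbow angle = 52.709°.
At 659 nm (n = 1.330): cos²i = 0.09611 → i = 71.940°, r = 45.630°, D_min = 230.101°, rainbow angle = 50.101°.
Angular width = |52.709° − 50.101°| = 2.608°.

2.61°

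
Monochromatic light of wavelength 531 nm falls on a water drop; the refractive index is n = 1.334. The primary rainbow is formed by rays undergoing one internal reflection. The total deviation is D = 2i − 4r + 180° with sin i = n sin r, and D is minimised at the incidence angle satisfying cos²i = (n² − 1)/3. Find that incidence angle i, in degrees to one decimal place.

59.4°

cos²i = (1.334² − 1)/3 = (1.77956 − 1)/3 = 0.25985.
cos i = 0.50976, so i = 59.352°.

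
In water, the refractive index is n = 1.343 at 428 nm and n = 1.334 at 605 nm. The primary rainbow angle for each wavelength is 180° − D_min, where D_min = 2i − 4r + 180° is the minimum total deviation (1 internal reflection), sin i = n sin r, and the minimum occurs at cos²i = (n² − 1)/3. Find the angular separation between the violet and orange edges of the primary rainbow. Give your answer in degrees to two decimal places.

At 428 nm (n = 1.343): cos²i = 0.26788 → i = 58.830°, r = 39.577°, D_min = 139.354°, rainbow angle = 40.646°.
At 605 nm (n = 1.334): cos²i = 0.25985 → i = 59.352°, r = 40.159°, D_min = 138.067°, rainbow angle = 41.933°.
Angular width = |40.646° − 41.933°| = 1.287°.

1.29°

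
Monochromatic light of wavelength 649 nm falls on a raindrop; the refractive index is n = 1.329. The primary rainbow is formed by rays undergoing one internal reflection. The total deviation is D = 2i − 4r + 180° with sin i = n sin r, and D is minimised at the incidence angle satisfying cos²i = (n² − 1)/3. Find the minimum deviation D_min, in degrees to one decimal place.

137.3°

cos²i = (1.76624 − 1)/3 = 0.25541; i = arccos(0.50538) = 59.643°.
sin r = sin 59.643°/1.329 = 0.64928; r = 40.487°.
D_min = 2·59.643° − 4·40.487° + 180° = 137.337°.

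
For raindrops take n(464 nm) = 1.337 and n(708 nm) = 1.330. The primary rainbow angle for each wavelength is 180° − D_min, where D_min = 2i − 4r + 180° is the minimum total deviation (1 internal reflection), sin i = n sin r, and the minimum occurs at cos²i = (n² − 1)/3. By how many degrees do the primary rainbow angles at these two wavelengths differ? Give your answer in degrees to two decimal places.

At 464 nm (n = 1.337): cos²i = 0.26252 → i = 59.178°, r = 39.964°, D_min = 138.500°, rainbow angle = 41.500°.
At 708 nm (n = 1.330): cos²i = 0.25630 → i = 59.585°, r = 40.422°, D_min = 137.484°, rainbow angle = 42.516°.
Angular width = |41.500° − 42.516°| = 1.016°.

1.02°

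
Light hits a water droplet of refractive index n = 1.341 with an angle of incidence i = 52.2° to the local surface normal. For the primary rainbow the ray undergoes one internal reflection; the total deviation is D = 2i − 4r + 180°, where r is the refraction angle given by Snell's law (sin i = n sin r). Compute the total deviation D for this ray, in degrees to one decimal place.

140.0°

sin r = sin 52.2° / 1.341 = 0.7902/1.341 = 0.5892; r = 36.10°.
D = 2·52.2° − 4·36.10° + 180° = 104.40° − 144.41° + 180° = 139.99°.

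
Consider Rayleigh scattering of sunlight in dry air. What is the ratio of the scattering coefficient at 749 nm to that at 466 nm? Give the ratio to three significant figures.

0.150

Rayleigh scattering ∝ λ⁻⁴, so the ratio of coefficients is the inverse fourth power of the wavelength ratio.
σ(749)/σ(466) = (466/749)⁴ = (0.6222)⁴ = 0.1498.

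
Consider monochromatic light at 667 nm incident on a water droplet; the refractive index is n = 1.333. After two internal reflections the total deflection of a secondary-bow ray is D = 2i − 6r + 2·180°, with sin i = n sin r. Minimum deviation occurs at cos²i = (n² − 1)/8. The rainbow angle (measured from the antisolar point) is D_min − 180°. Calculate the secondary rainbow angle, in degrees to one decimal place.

50.9°

cos²i = (1.77689 − 1)/8 = 0.09711; i = arccos(0.31163) = 71.843°.
sin r = sin 71.843°/1.333 = 0.71283; r = 45.466°.
D_min = 2·71.843° − 6·45.466° + 360° = 230.891°.
Rainbow angle = D_min − 180° = 50.891°.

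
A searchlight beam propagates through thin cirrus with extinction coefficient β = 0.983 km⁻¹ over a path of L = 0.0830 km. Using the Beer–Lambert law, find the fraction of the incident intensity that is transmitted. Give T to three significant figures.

0.922

τ = β·L = 0.983 × 0.0830 = 0.0816.
T = exp(−0.0816) = 0.9217.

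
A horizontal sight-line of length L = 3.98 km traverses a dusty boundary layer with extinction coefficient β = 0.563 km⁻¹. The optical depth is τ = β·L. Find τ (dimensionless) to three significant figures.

τ = β·L = 0.563 × 3.98 = 2.2407.

2.24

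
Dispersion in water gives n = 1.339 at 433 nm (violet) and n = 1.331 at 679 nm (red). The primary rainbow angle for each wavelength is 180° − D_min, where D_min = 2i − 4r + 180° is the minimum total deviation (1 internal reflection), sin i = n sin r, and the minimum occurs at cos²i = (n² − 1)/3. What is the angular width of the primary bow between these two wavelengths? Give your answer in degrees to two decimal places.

At 433 nm (n = 1.339): cos²i = 0.26431 → i = 59.062°, r = 39.834°, D_min = 138.786°, rainbow angle = 41.214°.
At 679 nm (n = 1.331): cos²i = 0.25719 → i = 59.527°, r = 40.356°, D_min = 137.630°, rainbow angle = 42.370°.
Angular width = |41.214° − 42.370°| = 1.156°.

1.16°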